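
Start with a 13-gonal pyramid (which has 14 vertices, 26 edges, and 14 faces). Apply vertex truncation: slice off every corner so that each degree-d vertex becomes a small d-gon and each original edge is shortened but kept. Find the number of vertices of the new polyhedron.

52

Truncation replaces each original edge-end by a new vertex, so V′ = 2E = 52.
Each original edge survives, and each old vertex of degree d contributes d new edges; summing degrees gives Σd = 2E, so E′ = E + 2E = 3E = 78.
Each original face survives and each original vertex becomes one new face: F′ = F + V = 28.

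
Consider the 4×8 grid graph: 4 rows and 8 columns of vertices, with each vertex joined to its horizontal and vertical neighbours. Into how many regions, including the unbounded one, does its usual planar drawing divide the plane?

The grid has V = 4·8 = 32 vertices and E = 4·7 + 8·3 = 52 edges.
F = 2 − V + E = 2 − 32 + 52 = 22.

22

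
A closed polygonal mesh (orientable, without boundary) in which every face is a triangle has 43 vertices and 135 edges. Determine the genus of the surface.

2

Every face is a triangle and each edge borders two faces, so 3F = 2·135, giving F = 90.
χ = V − E + F = 43 − 135 + 90 = -2.
For a closed orientable surface χ = 2 − 2g, so g = (2 − (-2))/2 = 2.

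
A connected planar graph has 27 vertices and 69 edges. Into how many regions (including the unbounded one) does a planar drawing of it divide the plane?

44

Euler's formula for a connected plane graph: V − E + F = 2, so F = 2 − 27 + 69 = 44.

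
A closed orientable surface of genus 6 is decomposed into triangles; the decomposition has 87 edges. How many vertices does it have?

19

χ = 2 − 2·6 = -10, and every face is a triangle so 3F = 2E.
F = 2E/3 = 58. Then V = -10 + E − F = -10 + 87 − 58 = 19.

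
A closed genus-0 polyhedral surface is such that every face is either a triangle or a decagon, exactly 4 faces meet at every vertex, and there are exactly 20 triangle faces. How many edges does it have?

40

Let x be the number of decagons; then F = 20 + x.
Edge–face incidences: 2E = 3·20 + 10·x = 60 + 10x.
Every vertex has degree 4, so 4V = 2E.
Euler: V − E + F = 2 ⇒ (2E)/4 − E + (20 + x) = 2.
Multiply by 8: 2·(2E) − 4·(2E) + 8·(20 + x) = 16, i.e. 160 + 8x − 2·(60 + 10x) = 16.
Collecting terms: −12x + 40 = 16, so −12x = −24, so x = 2.
Then 2E = 60 + 10·2 = 80, so E = 40, V = 2E/4 = 20, F = 20 + 2 = 22.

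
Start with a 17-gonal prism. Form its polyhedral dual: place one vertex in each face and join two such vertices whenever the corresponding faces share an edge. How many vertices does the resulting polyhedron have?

19

The base solid has V = 34, E = 51, F = 19.
The dual swaps V and F and preserves E: V′ = F = 19, E′ = E = 51, F′ = V = 34.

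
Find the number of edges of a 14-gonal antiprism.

An antiprism on an n-gon has two n-gon caps and 2n triangles: V = 2·14 = 28, E = 4·14 = 56, F = 2·14 + 2 = 30.
Check: V − E + F = 28 − 56 + 30 = 2.

56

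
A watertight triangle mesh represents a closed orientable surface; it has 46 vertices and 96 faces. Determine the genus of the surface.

2

Every face is a triangle, so 2E = 3·96 = 288, giving E = 144.
χ = V − E + F = 46 − 144 + 96 = -2.
For a closed orientable surface χ = 2 − 2g, so g = (2 − (-2))/2 = 2.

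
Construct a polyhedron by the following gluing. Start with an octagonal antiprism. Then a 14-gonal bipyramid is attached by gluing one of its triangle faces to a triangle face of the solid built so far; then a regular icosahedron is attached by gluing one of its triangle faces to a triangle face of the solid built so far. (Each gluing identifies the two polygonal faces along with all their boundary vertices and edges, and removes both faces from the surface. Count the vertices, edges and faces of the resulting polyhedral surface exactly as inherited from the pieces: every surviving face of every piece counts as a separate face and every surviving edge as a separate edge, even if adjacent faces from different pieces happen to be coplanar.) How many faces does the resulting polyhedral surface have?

62

An octagonal antiprism: V=16, E=32, F=18.
Attach a 14-gonal bipyramid (V=16, E=42, F=28) along a 3-gon: merge 3 vertices and 3 edges, delete both glued faces → V=29, E=71, F=44.
Attach a regular icosahedron (V=12, E=30, F=20) along a 3-gon: merge 3 vertices and 3 edges, delete both glued faces → V=38, E=98, F=62.
Check: V − E + F = 38 − 98 + 62 = 2.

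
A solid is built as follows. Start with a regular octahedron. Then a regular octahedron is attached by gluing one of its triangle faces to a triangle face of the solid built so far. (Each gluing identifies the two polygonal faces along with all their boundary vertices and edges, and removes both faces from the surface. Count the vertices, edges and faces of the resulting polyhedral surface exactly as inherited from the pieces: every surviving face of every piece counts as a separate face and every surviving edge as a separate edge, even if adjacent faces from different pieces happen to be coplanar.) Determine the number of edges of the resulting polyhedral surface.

21

A regular octahedron: V=6, E=12, F=8.
Attach a regular octahedron (V=6, E=12, F=8) along a 3-gon: merge 3 vertices and 3 edges, delete both glued faces → V=9, E=21, F=14.
Check: V − E + F = 9 − 21 + 14 = 2.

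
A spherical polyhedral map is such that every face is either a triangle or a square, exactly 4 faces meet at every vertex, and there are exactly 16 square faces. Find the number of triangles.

8

Let x be the number of triangles; then F = 16 + x.
Edge–face incidences: 2E = 4·16 + 3·x = 64 + 3x.
Every vertex has degree 4, so 4V = 2E.
Euler: V − E + F = 2 ⇒ (2E)/4 − E + (16 + x) = 2.
Multiply by 8: 2·(2E) − 4·(2E) + 8·(16 + x) = 16, i.e. 128 + 8x − 2·(64 + 3x) = 16.
Collecting terms: 2x = 16, so x = 8.
Then 2E = 64 + 3·8 = 88, so E = 44, V = 2E/4 = 22, F = 16 + 8 = 24.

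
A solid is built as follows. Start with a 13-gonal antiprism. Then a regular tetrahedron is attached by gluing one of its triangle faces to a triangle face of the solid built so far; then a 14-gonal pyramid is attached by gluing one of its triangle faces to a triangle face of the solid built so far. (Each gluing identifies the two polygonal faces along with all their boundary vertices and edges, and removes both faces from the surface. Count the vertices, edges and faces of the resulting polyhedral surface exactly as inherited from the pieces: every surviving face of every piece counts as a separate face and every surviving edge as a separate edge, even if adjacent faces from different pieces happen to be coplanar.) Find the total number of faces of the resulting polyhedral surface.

A 13-gonal antiprism: V=26, E=52, F=28.
Attach a regular tetrahedron (V=4, E=6, F=4) along a 3-gon: merge 3 vertices and 3 edges, delete both glued faces → V=27, E=55, F=30.
Attach a 14-gonal pyramid (V=15, E=28, F=15) along a 3-gon: merge 3 vertices and 3 edges, delete both glued faces → V=39, E=80, F=43.
Check: V − E + F = 39 − 80 + 43 = 2.

43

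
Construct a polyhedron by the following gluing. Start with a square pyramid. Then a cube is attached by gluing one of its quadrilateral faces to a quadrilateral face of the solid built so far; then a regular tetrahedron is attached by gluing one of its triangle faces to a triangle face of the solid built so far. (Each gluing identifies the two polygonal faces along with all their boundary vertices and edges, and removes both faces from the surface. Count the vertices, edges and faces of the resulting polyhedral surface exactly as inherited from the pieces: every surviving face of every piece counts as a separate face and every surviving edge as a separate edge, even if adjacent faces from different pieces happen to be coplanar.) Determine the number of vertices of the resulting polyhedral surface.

10

A square pyramid: V=5, E=8, F=5.
Attach a cube (V=8, E=12, F=6) along a 4-gon: merge 4 vertices and 4 edges, delete both glued faces → V=9, E=16, F=9.
Attach a regular tetrahedron (V=4, E=6, F=4) along a 3-gon: merge 3 vertices and 3 edges, delete both glued faces → V=10, E=19, F=11.
Check: V − E + F = 10 − 19 + 11 = 2.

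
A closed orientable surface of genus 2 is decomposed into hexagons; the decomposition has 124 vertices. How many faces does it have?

63

χ = 2 − 2·2 = -2, and every face is a hexagon so 6F = 2E.
V − E + F = -2 with E = 6F/2 gives 124 − (6/2 − 1)·F = -2, so F = 63 and E = 189.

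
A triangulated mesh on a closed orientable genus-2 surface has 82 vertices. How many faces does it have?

168

χ = 2 − 2·2 = -2, and every face is a triangle so 3F = 2E.
V − E + F = -2 with E = 3F/2 gives 82 − (3/2 − 1)·F = -2, so F = 168 and E = 252.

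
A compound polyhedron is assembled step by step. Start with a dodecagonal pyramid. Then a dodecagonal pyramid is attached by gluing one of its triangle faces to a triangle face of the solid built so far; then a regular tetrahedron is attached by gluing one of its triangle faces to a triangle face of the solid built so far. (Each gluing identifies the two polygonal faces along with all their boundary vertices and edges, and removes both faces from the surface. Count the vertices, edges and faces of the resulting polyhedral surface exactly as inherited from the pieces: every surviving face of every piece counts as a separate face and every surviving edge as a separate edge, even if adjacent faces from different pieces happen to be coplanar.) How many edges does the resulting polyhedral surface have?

A dodecagonal pyramid: V=13, E=24, F=13.
Attach a dodecagonal pyramid (V=13, E=24, F=13) along a 3-gon: merge 3 vertices and 3 edges, delete both glued faces → V=23, E=45, F=24.
Attach a regular tetrahedron (V=4, E=6, F=4) along a 3-gon: merge 3 vertices and 3 edges, delete both glued faces → V=24, E=48, F=26.
Check: V − E + F = 24 − 48 + 26 = 2.

48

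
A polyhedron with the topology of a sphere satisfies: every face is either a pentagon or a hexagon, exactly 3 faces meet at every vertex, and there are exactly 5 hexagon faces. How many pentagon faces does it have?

12

Let x be the number of pentagons; then F = 5 + x.
Edge–face incidences: 2E = 6·5 + 5·x = 30 + 5x.
Every vertex has degree 3, so 3V = 2E.
Euler: V − E + F = 2 ⇒ (2E)/3 − E + (5 + x) = 2.
Multiply by 6: 2·(2E) − 3·(2E) + 6·(5 + x) = 12, i.e. 30 + 6x − (30 + 5x) = 12.
Collecting terms: x = 12.
Then 2E = 30 + 5·12 = 90, so E = 45, V = 2E/3 = 30, F = 5 + 12 = 17.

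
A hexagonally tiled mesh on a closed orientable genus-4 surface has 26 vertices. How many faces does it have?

16

χ = 2 − 2·4 = -6, and every face is a hexagon so 6F = 2E.
V − E + F = -6 with E = 6F/2 gives 26 − (6/2 − 1)·F = -6, so F = 16 and E = 48.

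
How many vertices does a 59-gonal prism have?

118

A prism on an n-gon has two n-gon bases and n rectangular sides: V = 2·59 = 118, E = 3·59 = 177, F = 59 + 2 = 61.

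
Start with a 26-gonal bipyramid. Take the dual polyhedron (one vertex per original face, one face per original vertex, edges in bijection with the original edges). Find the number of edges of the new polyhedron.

The base solid has V = 28, E = 78, F = 52.
The dual swaps V and F and preserves E: V′ = F = 52, E′ = E = 78, F′ = V = 28.

78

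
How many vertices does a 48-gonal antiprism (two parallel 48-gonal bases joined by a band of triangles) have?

96

An antiprism on an n-gon has two n-gon caps and 2n triangles: V = 2·48 = 96, E = 4·48 = 192, F = 2·48 + 2 = 98.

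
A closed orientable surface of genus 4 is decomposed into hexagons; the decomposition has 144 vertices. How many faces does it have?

75

χ = 2 − 2·4 = -6, and every face is a hexagon so 6F = 2E.
V − E + F = -6 with E = 6F/2 gives 144 − (6/2 − 1)·F = -6, so F = 75 and E = 225.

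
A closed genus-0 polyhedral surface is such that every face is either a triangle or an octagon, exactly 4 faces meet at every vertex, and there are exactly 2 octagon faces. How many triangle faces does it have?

16

Let x be the number of triangles; then F = 2 + x.
Edge–face incidences: 2E = 8·2 + 3·x = 16 + 3x.
Every vertex has degree 4, so 4V = 2E.
Euler: V − E + F = 2 ⇒ (2E)/4 − E + (2 + x) = 2.
Multiply by 8: 2·(2E) − 4·(2E) + 8·(2 + x) = 16, i.e. 16 + 8x − 2·(16 + 3x) = 16.
Collecting terms: 2x − 16 = 16, so 2x = 32, so x = 16.
Then 2E = 16 + 3·16 = 64, so E = 32, V = 2E/4 = 16, F = 2 + 16 = 18.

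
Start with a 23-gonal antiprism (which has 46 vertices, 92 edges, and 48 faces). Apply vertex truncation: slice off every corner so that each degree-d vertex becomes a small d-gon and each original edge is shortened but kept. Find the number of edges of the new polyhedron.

Truncation replaces each original edge-end by a new vertex, so V′ = 2E = 184.
Each original edge survives, and each old vertex of degree d contributes d new edges; summing degrees gives Σd = 2E, so E′ = E + 2E = 3E = 276.
Each original face survives and each original vertex becomes one new face: F′ = F + V = 94.

276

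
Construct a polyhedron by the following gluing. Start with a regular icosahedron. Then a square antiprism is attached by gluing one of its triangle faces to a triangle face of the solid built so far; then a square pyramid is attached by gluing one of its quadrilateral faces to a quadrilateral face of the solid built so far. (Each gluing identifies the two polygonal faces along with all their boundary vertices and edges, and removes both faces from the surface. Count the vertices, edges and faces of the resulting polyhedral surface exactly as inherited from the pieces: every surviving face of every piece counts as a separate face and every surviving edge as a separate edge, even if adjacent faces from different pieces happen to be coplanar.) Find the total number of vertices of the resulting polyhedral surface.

18

A regular icosahedron: V=12, E=30, F=20.
Attach a square antiprism (V=8, E=16, F=10) along a 3-gon: merge 3 vertices and 3 edges, delete both glued faces → V=17, E=43, F=28.
Attach a square pyramid (V=5, E=8, F=5) along a 4-gon: merge 4 vertices and 4 edges, delete both glued faces → V=18, E=47, F=31.
Check: V − E + F = 18 − 47 + 31 = 2.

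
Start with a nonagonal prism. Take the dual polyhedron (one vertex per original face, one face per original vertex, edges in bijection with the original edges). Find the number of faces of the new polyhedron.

The base solid has V = 18, E = 27, F = 11.
The dual swaps V and F and preserves E: V′ = F = 11, E′ = E = 27, F′ = V = 18.

18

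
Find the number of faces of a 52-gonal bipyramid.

A bipyramid over an n-gon has 2n triangular faces and n + 2 vertices: V = 52 + 2 = 54, E = 3·52 = 156, F = 2·52 = 104.

104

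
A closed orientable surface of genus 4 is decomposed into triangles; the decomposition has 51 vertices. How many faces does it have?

114

χ = 2 − 2·4 = -6, and every face is a triangle so 3F = 2E.
V − E + F = -6 with E = 3F/2 gives 51 − (3/2 − 1)·F = -6, so F = 114 and E = 171.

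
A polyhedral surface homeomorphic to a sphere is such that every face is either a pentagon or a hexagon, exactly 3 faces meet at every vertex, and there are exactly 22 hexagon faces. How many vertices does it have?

64

Let x be the number of pentagons; then F = 22 + x.
Edge–face incidences: 2E = 6·22 + 5·x = 132 + 5x.
Every vertex has degree 3, so 3V = 2E.
Euler: V − E + F = 2 ⇒ (2E)/3 − E + (22 + x) = 2.
Multiply by 6: 2·(2E) − 3·(2E) + 6·(22 + x) = 12, i.e. 132 + 6x − (132 + 5x) = 12.
Collecting terms: x = 12.
Then 2E = 132 + 5·12 = 192, so E = 96, V = 2E/3 = 64, F = 22 + 12 = 34.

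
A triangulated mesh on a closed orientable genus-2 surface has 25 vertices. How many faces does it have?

54

χ = 2 − 2·2 = -2, and every face is a triangle so 3F = 2E.
V − E + F = -2 with E = 3F/2 gives 25 − (3/2 − 1)·F = -2, so F = 54 and E = 81.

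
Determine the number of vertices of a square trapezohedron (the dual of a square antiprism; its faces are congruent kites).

10

The n-trapezohedron (dual of the n-antiprism) has V = 2·4 + 2 = 10, E = 4·4 = 16, F = 2·4 = 8.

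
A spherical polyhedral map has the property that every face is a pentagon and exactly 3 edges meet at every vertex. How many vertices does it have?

Each face has 5 edges and each edge borders two faces, so 2E = 5F.
Each vertex has degree 3, so 3V = 2E and hence V = 5F/3.
Euler: V − E + F = 2 ⇒ (5F/3) − (5F/2) + F = 2.
Multiply by 6: (10 − 15 + 6)F = 12, i.e. 1F = 12.
So F = 12, E = 5·12/2 = 30, V = 5·12/3 = 20.

20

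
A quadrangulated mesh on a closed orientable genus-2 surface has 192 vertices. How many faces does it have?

194

χ = 2 − 2·2 = -2, and every face is a square so 4F = 2E.
V − E + F = -2 with E = 4F/2 gives 192 − (4/2 − 1)·F = -2, so F = 194 and E = 388.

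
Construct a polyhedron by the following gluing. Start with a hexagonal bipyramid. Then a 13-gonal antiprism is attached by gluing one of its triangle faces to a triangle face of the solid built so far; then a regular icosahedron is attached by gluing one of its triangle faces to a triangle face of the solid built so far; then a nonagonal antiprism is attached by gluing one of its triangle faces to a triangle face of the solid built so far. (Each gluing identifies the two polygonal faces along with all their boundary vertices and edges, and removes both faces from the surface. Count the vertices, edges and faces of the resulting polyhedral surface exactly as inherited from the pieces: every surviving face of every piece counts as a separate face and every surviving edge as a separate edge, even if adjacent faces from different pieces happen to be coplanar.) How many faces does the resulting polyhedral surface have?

A hexagonal bipyramid: V=8, E=18, F=12.
Attach a 13-gonal antiprism (V=26, E=52, F=28) along a 3-gon: merge 3 vertices and 3 edges, delete both glued faces → V=31, E=67, F=38.
Attach a regular icosahedron (V=12, E=30, F=20) along a 3-gon: merge 3 vertices and 3 edges, delete both glued faces → V=40, E=94, F=56.
Attach a nonagonal antiprism (V=18, E=36, F=20) along a 3-gon: merge 3 vertices and 3 edges, delete both glued faces → V=55, E=127, F=74.
Check: V − E + F = 55 − 127 + 74 = 2.

74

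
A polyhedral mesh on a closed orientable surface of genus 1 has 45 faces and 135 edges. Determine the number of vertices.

For a closed orientable surface of genus 1, χ = 2 − 2·1 = 0.
V = 0 + E − F = 0 + 135 − 45 = 90.

90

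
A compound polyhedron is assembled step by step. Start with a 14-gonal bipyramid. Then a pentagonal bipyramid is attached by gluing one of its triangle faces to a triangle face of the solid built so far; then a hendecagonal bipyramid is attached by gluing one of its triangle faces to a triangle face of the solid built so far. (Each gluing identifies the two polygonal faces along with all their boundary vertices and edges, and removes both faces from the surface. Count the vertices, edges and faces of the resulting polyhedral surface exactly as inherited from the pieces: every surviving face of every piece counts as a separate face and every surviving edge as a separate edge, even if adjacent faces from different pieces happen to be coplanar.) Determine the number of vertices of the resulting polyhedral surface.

30

A 14-gonal bipyramid: V=16, E=42, F=28.
Attach a pentagonal bipyramid (V=7, E=15, F=10) along a 3-gon: merge 3 vertices and 3 edges, delete both glued faces → V=20, E=54, F=36.
Attach a hendecagonal bipyramid (V=13, E=33, F=22) along a 3-gon: merge 3 vertices and 3 edges, delete both glued faces → V=30, E=84, F=56.
Check: V − E + F = 30 − 84 + 56 = 2.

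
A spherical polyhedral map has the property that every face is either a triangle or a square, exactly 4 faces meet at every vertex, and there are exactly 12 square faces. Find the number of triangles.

Let x be the number of triangles; then F = 12 + x.
Edge–face incidences: 2E = 4·12 + 3·x = 48 + 3x.
Every vertex has degree 4, so 4V = 2E.
Euler: V − E + F = 2 ⇒ (2E)/4 − E + (12 + x) = 2.
Multiply by 8: 2·(2E) − 4·(2E) + 8·(12 + x) = 16, i.e. 96 + 8x − 2·(48 + 3x) = 16.
Collecting terms: 2x = 16, so x = 8.
Then 2E = 48 + 3·8 = 72, so E = 36, V = 2E/4 = 18, F = 12 + 8 = 20.

8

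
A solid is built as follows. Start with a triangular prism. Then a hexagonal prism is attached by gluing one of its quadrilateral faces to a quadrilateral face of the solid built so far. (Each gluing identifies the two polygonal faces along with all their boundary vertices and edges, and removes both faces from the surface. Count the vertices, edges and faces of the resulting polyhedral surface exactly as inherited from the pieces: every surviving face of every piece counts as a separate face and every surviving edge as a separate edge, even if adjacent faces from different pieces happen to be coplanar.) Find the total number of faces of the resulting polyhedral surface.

A triangular prism: V=6, E=9, F=5.
Attach a hexagonal prism (V=12, E=18, F=8) along a 4-gon: merge 4 vertices and 4 edges, delete both glued faces → V=14, E=23, F=11.
Check: V − E + F = 14 − 23 + 11 = 2.

11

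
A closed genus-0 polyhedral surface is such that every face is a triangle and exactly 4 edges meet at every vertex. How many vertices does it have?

6

Each face has 3 edges and each edge borders two faces, so 2E = 3F.
Each vertex has degree 4, so 4V = 2E and hence V = 3F/4.
Euler: V − E + F = 2 ⇒ (3F/4) − (3F/2) + F = 2.
Multiply by 8: (6 − 12 + 8)F = 16, i.e. 2F = 16.
So F = 8, E = 3·8/2 = 12, V = 3·8/4 = 6.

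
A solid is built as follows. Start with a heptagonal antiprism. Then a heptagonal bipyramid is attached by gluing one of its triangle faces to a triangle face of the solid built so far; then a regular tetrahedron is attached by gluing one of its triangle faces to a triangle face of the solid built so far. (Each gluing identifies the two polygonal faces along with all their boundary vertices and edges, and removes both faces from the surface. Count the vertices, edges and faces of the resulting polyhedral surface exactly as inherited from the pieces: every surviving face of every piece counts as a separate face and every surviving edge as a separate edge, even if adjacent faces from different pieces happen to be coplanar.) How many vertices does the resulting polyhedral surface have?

A heptagonal antiprism: V=14, E=28, F=16.
Attach a heptagonal bipyramid (V=9, E=21, F=14) along a 3-gon: merge 3 vertices and 3 edges, delete both glued faces → V=20, E=46, F=28.
Attach a regular tetrahedron (V=4, E=6, F=4) along a 3-gon: merge 3 vertices and 3 edges, delete both glued faces → V=21, E=49, F=30.
Check: V − E + F = 21 − 49 + 30 = 2.

21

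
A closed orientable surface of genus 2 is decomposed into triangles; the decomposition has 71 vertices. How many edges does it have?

χ = 2 − 2·2 = -2, and every face is a triangle so 3F = 2E.
V − E + F = -2 with E = 3F/2 gives 71 − (3/2 − 1)·F = -2, so F = 146 and E = 219.

219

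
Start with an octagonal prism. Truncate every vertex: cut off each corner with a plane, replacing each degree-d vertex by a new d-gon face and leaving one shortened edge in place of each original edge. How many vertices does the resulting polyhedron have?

48

The base solid has V = 16, E = 24, F = 10.
Truncation replaces each original edge-end by a new vertex, so V′ = 2E = 48.
Each original edge survives, and each old vertex of degree d contributes d new edges; summing degrees gives Σd = 2E, so E′ = E + 2E = 3E = 72.
Each original face survives and each original vertex becomes one new face: F′ = F + V = 26.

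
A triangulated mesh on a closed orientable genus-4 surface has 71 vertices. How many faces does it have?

χ = 2 − 2·4 = -6, and every face is a triangle so 3F = 2E.
V − E + F = -6 with E = 3F/2 gives 71 − (3/2 − 1)·F = -6, so F = 154 and E = 231.

154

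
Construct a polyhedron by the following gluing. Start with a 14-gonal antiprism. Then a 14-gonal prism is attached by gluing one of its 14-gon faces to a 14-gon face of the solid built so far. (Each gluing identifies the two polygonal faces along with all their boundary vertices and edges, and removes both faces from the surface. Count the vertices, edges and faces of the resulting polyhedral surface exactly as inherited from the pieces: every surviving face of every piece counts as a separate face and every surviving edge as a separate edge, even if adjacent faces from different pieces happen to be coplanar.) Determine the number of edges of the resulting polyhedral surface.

A 14-gonal antiprism: V=28, E=56, F=30.
Attach a 14-gonal prism (V=28, E=42, F=16) along a 14-gon: merge 14 vertices and 14 edges, delete both glued faces → V=42, E=84, F=44.
Check: V − E + F = 42 − 84 + 44 = 2.

84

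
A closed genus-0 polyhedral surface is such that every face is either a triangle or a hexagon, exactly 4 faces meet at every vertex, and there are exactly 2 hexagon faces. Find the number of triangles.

12

Let x be the number of triangles; then F = 2 + x.
Edge–face incidences: 2E = 6·2 + 3·x = 12 + 3x.
Every vertex has degree 4, so 4V = 2E.
Euler: V − E + F = 2 ⇒ (2E)/4 − E + (2 + x) = 2.
Multiply by 8: 2·(2E) − 4·(2E) + 8·(2 + x) = 16, i.e. 16 + 8x − 2·(12 + 3x) = 16.
Collecting terms: 2x − 8 = 16, so 2x = 24, so x = 12.
Then 2E = 12 + 3·12 = 48, so E = 24, V = 2E/4 = 12, F = 2 + 12 = 14.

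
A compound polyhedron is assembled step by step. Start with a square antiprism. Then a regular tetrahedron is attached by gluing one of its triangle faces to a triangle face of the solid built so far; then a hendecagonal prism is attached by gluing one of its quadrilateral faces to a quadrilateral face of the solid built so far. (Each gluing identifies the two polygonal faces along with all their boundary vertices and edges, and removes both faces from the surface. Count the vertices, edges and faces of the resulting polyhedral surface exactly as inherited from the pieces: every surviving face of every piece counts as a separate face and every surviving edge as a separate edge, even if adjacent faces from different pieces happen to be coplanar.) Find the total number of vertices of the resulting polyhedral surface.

A square antiprism: V=8, E=16, F=10.
Attach a regular tetrahedron (V=4, E=6, F=4) along a 3-gon: merge 3 vertices and 3 edges, delete both glued faces → V=9, E=19, F=12.
Attach a hendecagonal prism (V=22, E=33, F=13) along a 4-gon: merge 4 vertices and 4 edges, delete both glued faces → V=27, E=48, F=23.
Check: V − E + F = 27 − 48 + 23 = 2.

27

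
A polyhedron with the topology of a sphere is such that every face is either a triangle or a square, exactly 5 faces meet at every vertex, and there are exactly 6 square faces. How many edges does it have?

60

Let x be the number of triangles; then F = 6 + x.
Edge–face incidences: 2E = 4·6 + 3·x = 24 + 3x.
Every vertex has degree 5, so 5V = 2E.
Euler: V − E + F = 2 ⇒ (2E)/5 − E + (6 + x) = 2.
Multiply by 10: 2·(2E) − 5·(2E) + 10·(6 + x) = 20, i.e. 60 + 10x − 3·(24 + 3x) = 20.
Collecting terms: x − 12 = 20, so x = 32.
Then 2E = 24 + 3·32 = 120, so E = 60, V = 2E/5 = 24, F = 6 + 32 = 38.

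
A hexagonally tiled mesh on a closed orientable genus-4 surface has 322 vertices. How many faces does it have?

χ = 2 − 2·4 = -6, and every face is a hexagon so 6F = 2E.
V − E + F = -6 with E = 6F/2 gives 322 − (6/2 − 1)·F = -6, so F = 164 and E = 492.

164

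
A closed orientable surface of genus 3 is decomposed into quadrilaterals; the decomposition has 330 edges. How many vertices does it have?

161

χ = 2 − 2·3 = -4, and every face is a square so 4F = 2E.
F = 2E/4 = 165. Then V = -4 + E − F = -4 + 330 − 165 = 161.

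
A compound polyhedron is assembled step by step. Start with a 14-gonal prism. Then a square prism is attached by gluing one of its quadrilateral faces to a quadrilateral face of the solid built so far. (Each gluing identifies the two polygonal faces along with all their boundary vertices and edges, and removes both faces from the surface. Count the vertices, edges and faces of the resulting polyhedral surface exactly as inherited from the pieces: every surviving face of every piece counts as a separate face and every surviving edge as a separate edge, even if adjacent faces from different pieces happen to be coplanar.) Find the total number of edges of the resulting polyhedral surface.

A 14-gonal prism: V=28, E=42, F=16.
Attach a square prism (V=8, E=12, F=6) along a 4-gon: merge 4 vertices and 4 edges, delete both glued faces → V=32, E=50, F=20.
Check: V − E + F = 32 − 50 + 20 = 2.

50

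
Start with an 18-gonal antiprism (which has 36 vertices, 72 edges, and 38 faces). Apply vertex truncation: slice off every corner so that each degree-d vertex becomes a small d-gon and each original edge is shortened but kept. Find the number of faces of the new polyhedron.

74

Truncation replaces each original edge-end by a new vertex, so V′ = 2E = 144.
Each original edge survives, and each old vertex of degree d contributes d new edges; summing degrees gives Σd = 2E, so E′ = E + 2E = 3E = 216.
Each original face survives and each original vertex becomes one new face: F′ = F + V = 74.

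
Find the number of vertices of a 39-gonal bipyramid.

41

A bipyramid over an n-gon has 2n triangular faces and n + 2 vertices: V = 39 + 2 = 41, E = 3·39 = 117, F = 2·39 = 78.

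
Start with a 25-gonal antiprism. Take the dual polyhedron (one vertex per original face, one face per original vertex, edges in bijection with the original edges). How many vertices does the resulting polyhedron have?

52

The base solid has V = 50, E = 100, F = 52.
The dual swaps V and F and preserves E: V′ = F = 52, E′ = E = 100, F′ = V = 50.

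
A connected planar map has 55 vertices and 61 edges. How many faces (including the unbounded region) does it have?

Euler's formula for a connected plane graph: V − E + F = 2, so F = 2 − 55 + 61 = 8.

8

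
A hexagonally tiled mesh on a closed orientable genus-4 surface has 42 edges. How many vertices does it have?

χ = 2 − 2·4 = -6, and every face is a hexagon so 6F = 2E.
F = 2E/6 = 14. Then V = -6 + E − F = -6 + 42 − 14 = 22.

22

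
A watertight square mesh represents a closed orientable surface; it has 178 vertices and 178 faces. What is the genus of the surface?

Every face is a square, so 2E = 4·178 = 712, giving E = 356.
χ = V − E + F = 178 − 356 + 178 = 0.
For a closed orientable surface χ = 2 − 2g, so g = (2 − (0))/2 = 1.

1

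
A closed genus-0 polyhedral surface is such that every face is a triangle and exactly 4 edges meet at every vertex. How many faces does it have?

Each face has 3 edges and each edge borders two faces, so 2E = 3F.
Each vertex has degree 4, so 4V = 2E and hence V = 3F/4.
Euler: V − E + F = 2 ⇒ (3F/4) − (3F/2) + F = 2.
Multiply by 8: (6 − 12 + 8)F = 16, i.e. 2F = 16.
So F = 8, E = 3·8/2 = 12, V = 3·8/4 = 6.

8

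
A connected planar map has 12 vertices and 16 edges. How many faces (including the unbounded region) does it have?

Euler's formula for a connected plane graph: V − E + F = 2, so F = 2 − 12 + 16 = 6.

6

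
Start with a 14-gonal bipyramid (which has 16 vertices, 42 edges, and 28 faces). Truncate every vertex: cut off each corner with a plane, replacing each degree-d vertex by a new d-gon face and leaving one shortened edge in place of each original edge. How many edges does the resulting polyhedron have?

126

Truncation replaces each original edge-end by a new vertex, so V′ = 2E = 84.
Each original edge survives, and each old vertex of degree d contributes d new edges; summing degrees gives Σd = 2E, so E′ = E + 2E = 3E = 126.
Each original face survives and each original vertex becomes one new face: F′ = F + V = 44.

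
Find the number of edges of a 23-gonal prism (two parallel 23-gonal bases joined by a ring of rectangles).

A prism on an n-gon has two n-gon bases and n rectangular sides: V = 2·23 = 46, E = 3·23 = 69, F = 23 + 2 = 25.

69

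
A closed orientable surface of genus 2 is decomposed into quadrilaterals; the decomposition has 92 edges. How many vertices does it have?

44

χ = 2 − 2·2 = -2, and every face is a square so 4F = 2E.
F = 2E/4 = 46. Then V = -2 + E − F = -2 + 92 − 46 = 44.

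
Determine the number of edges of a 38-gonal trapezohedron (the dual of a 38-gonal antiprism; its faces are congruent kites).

The n-trapezohedron (dual of the n-antiprism) has V = 2·38 + 2 = 78, E = 4·38 = 152, F = 2·38 = 76.
Check: V − E + F = 78 − 152 + 76 = 2.

152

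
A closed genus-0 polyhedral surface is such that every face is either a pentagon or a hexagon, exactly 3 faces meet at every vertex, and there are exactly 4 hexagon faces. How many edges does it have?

42

Let x be the number of pentagons; then F = 4 + x.
Edge–face incidences: 2E = 6·4 + 5·x = 24 + 5x.
Every vertex has degree 3, so 3V = 2E.
Euler: V − E + F = 2 ⇒ (2E)/3 − E + (4 + x) = 2.
Multiply by 6: 2·(2E) − 3·(2E) + 6·(4 + x) = 12, i.e. 24 + 6x − (24 + 5x) = 12.
Collecting terms: x = 12.
Then 2E = 24 + 5·12 = 84, so E = 42, V = 2E/3 = 28, F = 4 + 12 = 16.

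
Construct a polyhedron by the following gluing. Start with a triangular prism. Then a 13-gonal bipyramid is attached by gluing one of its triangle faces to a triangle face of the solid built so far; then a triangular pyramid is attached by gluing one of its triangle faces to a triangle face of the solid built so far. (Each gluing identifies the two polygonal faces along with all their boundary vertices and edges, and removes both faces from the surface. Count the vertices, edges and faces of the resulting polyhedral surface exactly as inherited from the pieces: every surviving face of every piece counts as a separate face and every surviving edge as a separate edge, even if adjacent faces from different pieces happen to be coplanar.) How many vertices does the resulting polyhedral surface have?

A triangular prism: V=6, E=9, F=5.
Attach a 13-gonal bipyramid (V=15, E=39, F=26) along a 3-gon: merge 3 vertices and 3 edges, delete both glued faces → V=18, E=45, F=29.
Attach a triangular pyramid (V=4, E=6, F=4) along a 3-gon: merge 3 vertices and 3 edges, delete both glued faces → V=19, E=48, F=31.
Check: V − E + F = 19 − 48 + 31 = 2.

19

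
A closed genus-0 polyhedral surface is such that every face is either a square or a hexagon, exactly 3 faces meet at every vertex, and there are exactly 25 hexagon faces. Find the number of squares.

Let x be the number of squares; then F = 25 + x.
Edge–face incidences: 2E = 6·25 + 4·x = 150 + 4x.
Every vertex has degree 3, so 3V = 2E.
Euler: V − E + F = 2 ⇒ (2E)/3 − E + (25 + x) = 2.
Multiply by 6: 2·(2E) − 3·(2E) + 6·(25 + x) = 12, i.e. 150 + 6x − (150 + 4x) = 12.
Collecting terms: 2x = 12, so x = 6.
Then 2E = 150 + 4·6 = 174, so E = 87, V = 2E/3 = 58, F = 25 + 6 = 31.

6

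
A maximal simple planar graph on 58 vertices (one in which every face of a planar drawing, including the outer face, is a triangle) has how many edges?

168

In a plane triangulation 3F = 2E and V − E + F = 2, so E = 3V − 6 = 3·58 − 6 = 168.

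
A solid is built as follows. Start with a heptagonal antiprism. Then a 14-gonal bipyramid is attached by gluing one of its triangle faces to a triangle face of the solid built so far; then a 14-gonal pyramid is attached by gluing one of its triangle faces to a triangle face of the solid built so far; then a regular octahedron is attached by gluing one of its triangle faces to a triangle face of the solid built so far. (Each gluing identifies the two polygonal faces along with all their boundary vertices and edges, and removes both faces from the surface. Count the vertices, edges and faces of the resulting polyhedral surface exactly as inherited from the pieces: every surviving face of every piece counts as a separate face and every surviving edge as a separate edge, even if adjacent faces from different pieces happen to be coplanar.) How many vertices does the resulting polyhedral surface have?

A heptagonal antiprism: V=14, E=28, F=16.
Attach a 14-gonal bipyramid (V=16, E=42, F=28) along a 3-gon: merge 3 vertices and 3 edges, delete both glued faces → V=27, E=67, F=42.
Attach a 14-gonal pyramid (V=15, E=28, F=15) along a 3-gon: merge 3 vertices and 3 edges, delete both glued faces → V=39, E=92, F=55.
Attach a regular octahedron (V=6, E=12, F=8) along a 3-gon: merge 3 vertices and 3 edges, delete both glued faces → V=42, E=101, F=61.
Check: V − E + F = 42 − 101 + 61 = 2.

42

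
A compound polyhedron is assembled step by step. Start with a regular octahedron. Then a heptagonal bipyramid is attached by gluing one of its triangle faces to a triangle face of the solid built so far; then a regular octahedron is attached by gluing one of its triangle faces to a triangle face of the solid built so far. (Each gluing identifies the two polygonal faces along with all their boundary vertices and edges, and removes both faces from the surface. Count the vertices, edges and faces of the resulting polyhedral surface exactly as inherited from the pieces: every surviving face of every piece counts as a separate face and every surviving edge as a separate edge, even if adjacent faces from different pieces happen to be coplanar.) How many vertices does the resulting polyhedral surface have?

A regular octahedron: V=6, E=12, F=8.
Attach a heptagonal bipyramid (V=9, E=21, F=14) along a 3-gon: merge 3 vertices and 3 edges, delete both glued faces → V=12, E=30, F=20.
Attach a regular octahedron (V=6, E=12, F=8) along a 3-gon: merge 3 vertices and 3 edges, delete both glued faces → V=15, E=39, F=26.
Check: V − E + F = 15 − 39 + 26 = 2.

15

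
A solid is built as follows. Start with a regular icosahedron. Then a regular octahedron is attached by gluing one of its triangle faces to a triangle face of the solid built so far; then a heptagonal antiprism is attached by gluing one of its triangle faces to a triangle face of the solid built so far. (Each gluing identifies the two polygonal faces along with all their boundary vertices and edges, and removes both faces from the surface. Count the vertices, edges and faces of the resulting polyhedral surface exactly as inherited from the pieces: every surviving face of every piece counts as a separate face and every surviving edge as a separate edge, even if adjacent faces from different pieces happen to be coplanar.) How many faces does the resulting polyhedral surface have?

40

A regular icosahedron: V=12, E=30, F=20.
Attach a regular octahedron (V=6, E=12, F=8) along a 3-gon: merge 3 vertices and 3 edges, delete both glued faces → V=15, E=39, F=26.
Attach a heptagonal antiprism (V=14, E=28, F=16) along a 3-gon: merge 3 vertices and 3 edges, delete both glued faces → V=26, E=64, F=40.
Check: V − E + F = 26 − 64 + 40 = 2.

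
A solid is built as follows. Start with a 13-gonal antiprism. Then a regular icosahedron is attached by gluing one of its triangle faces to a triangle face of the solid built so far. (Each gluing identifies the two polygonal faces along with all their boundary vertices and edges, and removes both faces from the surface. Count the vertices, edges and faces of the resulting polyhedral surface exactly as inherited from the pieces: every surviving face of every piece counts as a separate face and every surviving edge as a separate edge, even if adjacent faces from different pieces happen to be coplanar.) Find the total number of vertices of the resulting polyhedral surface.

35

A 13-gonal antiprism: V=26, E=52, F=28.
Attach a regular icosahedron (V=12, E=30, F=20) along a 3-gon: merge 3 vertices and 3 edges, delete both glued faces → V=35, E=79, F=46.
Check: V − E + F = 35 − 79 + 46 = 2.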